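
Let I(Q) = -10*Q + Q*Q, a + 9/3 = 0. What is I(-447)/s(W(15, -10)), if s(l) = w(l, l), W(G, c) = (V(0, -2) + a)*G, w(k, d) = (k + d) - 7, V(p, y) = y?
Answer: -204279/157 ≈ -1301.1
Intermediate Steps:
a = -3 (a = -3 + 0 = -3)
w(k, d) = -7 + d + k (w(k, d) = (d + k) - 7 = -7 + d + k)
W(G, c) = -5*G (W(G, c) = (-2 - 3)*G = -5*G)
s(l) = -7 + 2*l (s(l) = -7 + l + l = -7 + 2*l)
I(Q) = Q**2 - 10*Q (I(Q) = -10*Q + Q**2 = Q**2 - 10*Q)
I(-447)/s(W(15, -10)) = (-447*(-10 - 447))/(-7 + 2*(-5*15)) = (-447*(-457))/(-7 + 2*(-75)) = 204279/(-7 - 150) = 204279/(-157) = 204279*(-1/157) = -204279/157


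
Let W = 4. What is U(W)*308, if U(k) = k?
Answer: 1232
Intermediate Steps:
U(W)*308 = 4*308 = 1232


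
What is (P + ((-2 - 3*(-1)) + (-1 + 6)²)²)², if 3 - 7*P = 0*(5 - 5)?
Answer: 22420225/49 ≈ 4.5756e+5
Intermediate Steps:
P = 3/7 (P = 3/7 - 0*(5 - 5) = 3/7 - 0*0 = 3/7 - ⅐*0 = 3/7 + 0 = 3/7 ≈ 0.42857)
(P + ((-2 - 3*(-1)) + (-1 + 6)²)²)² = (3/7 + ((-2 - 3*(-1)) + (-1 + 6)²)²)² = (3/7 + ((-2 + 3) + 5²)²)² = (3/7 + (1 + 25)²)² = (3/7 + 26²)² = (3/7 + 676)² = (4735/7)² = 22420225/49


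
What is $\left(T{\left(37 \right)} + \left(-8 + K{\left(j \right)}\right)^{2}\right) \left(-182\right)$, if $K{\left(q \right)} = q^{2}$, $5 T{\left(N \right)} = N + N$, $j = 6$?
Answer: $- \frac{726908}{5} \approx -1.4538 \cdot 10^{5}$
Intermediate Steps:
$T{\left(N \right)} = \frac{2 N}{5}$ ($T{\left(N \right)} = \frac{N + N}{5} = \frac{2 N}{5}$)
$\left(T{\left(37 \right)} + \left(-8 + K{\left(j \right)}\right)^{2}\right) \left(-182\right) = \left(\frac{2}{5} \cdot 37 + \left(-8 + 6^{2}\right)^{2}\right) \left(-182\right) = \left(\frac{74}{5} + \left(-8 + 36\right)^{2}\right) \left(-182\right) = \left(\frac{74}{5} + 28^{2}\right) \left(-182\right) = \left(\frac{74}{5} + 784\right) \left(-182\right) = \frac{3994}{5} \left(-182\right) = - \frac{726908}{5}$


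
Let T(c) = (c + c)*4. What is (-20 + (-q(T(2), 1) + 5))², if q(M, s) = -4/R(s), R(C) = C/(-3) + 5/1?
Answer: 9801/49 ≈ 200.02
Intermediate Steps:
T(c) = 8*c (T(c) = (2*c)*4 = 8*c)
R(C) = 5 - C/3 (R(C) = C*(-⅓) + 5*1 = -C/3 + 5 = 5 - C/3)
q(M, s) = -4/(5 - s/3)
(-20 + (-q(T(2), 1) + 5))² = (-20 + (-12/(-15 + 1) + 5))² = (-20 + (-12/(-14) + 5))² = (-20 + (-12*(-1)/14 + 5))² = (-20 + (-1*(-6/7) + 5))² = (-20 + (6/7 + 5))² = (-20 + 41/7)² = (-99/7)² = 9801/49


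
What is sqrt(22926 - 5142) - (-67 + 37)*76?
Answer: 2280 + 6*sqrt(494) ≈ 2413.4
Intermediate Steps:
sqrt(22926 - 5142) - (-67 + 37)*76 = sqrt(17784) - (-30)*76 = 6*sqrt(494) - 1*(-2280) = 6*sqrt(494) + 2280 = 2280 + 6*sqrt(494)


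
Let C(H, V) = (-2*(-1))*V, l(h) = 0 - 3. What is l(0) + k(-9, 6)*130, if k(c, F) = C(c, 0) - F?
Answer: -783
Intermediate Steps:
l(h) = -3
C(H, V) = 2*V
k(c, F) = -F (k(c, F) = 2*0 - F = 0 - F = -F)
l(0) + k(-9, 6)*130 = -3 - 1*6*130 = -3 - 6*130 = -3 - 780 = -783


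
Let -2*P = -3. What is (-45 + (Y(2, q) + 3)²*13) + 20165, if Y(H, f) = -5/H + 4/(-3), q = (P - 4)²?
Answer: 724645/36 ≈ 20129.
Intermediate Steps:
P = 3/2 (P = -½*(-3) = 3/2 ≈ 1.5000)
q = 25/4 (q = (3/2 - 4)² = (-5/2)² = 25/4 ≈ 6.2500)
Y(H, f) = -4/3 - 5/H (Y(H, f) = -5/H + 4*(-⅓) = -5/H - 4/3 = -4/3 - 5/H)
(-45 + (Y(2, q) + 3)²*13) + 20165 = (-45 + ((-4/3 - 5/2) + 3)²*13) + 20165 = (-45 + (-23/6 + 3)²*13) + 20165 = (-45 + (-⅚)²*13) + 20165 = (-45 + (25/36)*13) + 20165 = (-45 + 325/36) + 20165 = -1295/36 + 20165 = 724645/36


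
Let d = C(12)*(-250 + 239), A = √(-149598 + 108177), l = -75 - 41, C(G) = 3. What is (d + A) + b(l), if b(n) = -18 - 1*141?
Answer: -192 + I*√41421 ≈ -192.0 + 203.52*I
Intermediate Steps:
l = -116
A = I*√41421 (A = √(-41421) = I*√41421 ≈ 203.52*I)
d = -33 (d = 3*(-250 + 239) = 3*(-11) = -33)
b(n) = -159 (b(n) = -18 - 141 = -159)
(d + A) + b(l) = (-33 + I*√41421) - 159 = -192 + I*√41421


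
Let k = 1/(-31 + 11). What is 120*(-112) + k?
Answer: -268801/20 ≈ -13440.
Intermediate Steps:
k = -1/20 (k = 1/(-20) = -1/20 ≈ -0.050000)
120*(-112) + k = 120*(-112) - 1/20 = -13440 - 1/20 = -268801/20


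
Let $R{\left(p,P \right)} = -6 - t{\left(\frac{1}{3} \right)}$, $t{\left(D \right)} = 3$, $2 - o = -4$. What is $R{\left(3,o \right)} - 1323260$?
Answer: $-1323269$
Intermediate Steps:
$o = 6$ ($o = 2 - -4 = 2 + 4 = 6$)
$R{\left(p,P \right)} = -9$ ($R{\left(p,P \right)} = -6 - 3 = -9$)
$R{\left(3,o \right)} - 1323260 = -9 - 1323260 = -1323269$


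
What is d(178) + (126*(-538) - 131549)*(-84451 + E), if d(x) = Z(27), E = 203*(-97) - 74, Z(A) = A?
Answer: 20774104819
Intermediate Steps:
E = -19765 (E = -19691 - 74 = -19765)
d(x) = 27
d(178) + (126*(-538) - 131549)*(-84451 + E) = 27 + (126*(-538) - 131549)*(-84451 - 19765) = 27 + (-67788 - 131549)*(-104216) = 27 - 199337*(-104216) = 27 + 20774104792 = 20774104819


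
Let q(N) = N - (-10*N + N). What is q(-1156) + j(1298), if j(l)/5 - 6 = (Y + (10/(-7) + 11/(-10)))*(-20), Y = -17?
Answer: -67040/7 ≈ -9577.1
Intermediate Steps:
q(N) = 10*N (q(N) = N - (-9)*N = N + 9*N = 10*N)
j(l) = 13880/7 (j(l) = 30 + 5*((-17 + (10/(-7) + 11/(-10)))*(-20)) = 30 + 5*((-17 + (10*(-⅐) + 11*(-⅒)))*(-20)) = 30 + 5*((-17 + (-10/7 - 11/10))*(-20)) = 30 + 5*((-17 - 177/70)*(-20)) = 30 + 5*(-1367/70*(-20)) = 30 + 5*(2734/7) = 30 + 13670/7 = 13880/7)
q(-1156) + j(1298) = 10*(-1156) + 13880/7 = -11560 + 13880/7 = -67040/7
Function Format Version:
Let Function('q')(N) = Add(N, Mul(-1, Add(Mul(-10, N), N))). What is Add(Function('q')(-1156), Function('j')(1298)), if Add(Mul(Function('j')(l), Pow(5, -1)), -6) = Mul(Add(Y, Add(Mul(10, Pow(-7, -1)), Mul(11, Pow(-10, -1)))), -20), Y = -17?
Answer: Rational(-67040, 7) ≈ -9577.1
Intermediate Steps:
Function('q')(N) = Mul(10, N) (Function('q')(N) = Add(N, Mul(-1, Mul(-9, N))) = Add(N, Mul(9, N)) = Mul(10, N))
Function('j')(l) = Rational(13880, 7) (Function('j')(l) = Add(30, Mul(5, Mul(Add(-17, Add(Mul(10, Pow(-7, -1)), Mul(11, Pow(-10, -1)))), -20))) = Add(30, Mul(5, Mul(Add(-17, Add(Mul(10, Rational(-1, 7)), Mul(11, Rational(-1, 10)))), -20))) = Add(30, Mul(5, Mul(Add(-17, Add(Rational(-10, 7), Rational(-11, 10))), -20))) = Add(30, Mul(5, Mul(Add(-17, Rational(-177, 70)), -20))) = Add(30, Mul(5, Mul(Rational(-1367, 70), -20))) = Add(30, Mul(5, Rational(2734, 7))) = Add(30, Rational(13670, 7)) = Rational(13880, 7))
Add(Function('q')(-1156), Function('j')(1298)) = Add(Mul(10, -1156), Rational(13880, 7)) = Add(-11560, Rational(13880, 7)) = Rational(-67040, 7)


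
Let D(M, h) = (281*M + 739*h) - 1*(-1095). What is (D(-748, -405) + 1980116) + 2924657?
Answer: 4396385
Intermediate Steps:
D(M, h) = 1095 + 281*M + 739*h (D(M, h) = (281*M + 739*h) + 1095 = 1095 + 281*M + 739*h)
(D(-748, -405) + 1980116) + 2924657 = ((1095 + 281*(-748) + 739*(-405)) + 1980116) + 2924657 = ((1095 - 210188 - 299295) + 1980116) + 2924657 = (-508388 + 1980116) + 2924657 = 1471728 + 2924657 = 4396385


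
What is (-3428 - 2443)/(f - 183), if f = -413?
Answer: 5871/596 ≈ 9.8507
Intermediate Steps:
(-3428 - 2443)/(f - 183) = (-3428 - 2443)/(-413 - 183) = -5871/(-596) = -5871*(-1/596) = 5871/596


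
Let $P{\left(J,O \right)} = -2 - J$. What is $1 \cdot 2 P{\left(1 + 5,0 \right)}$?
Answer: $-16$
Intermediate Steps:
$1 \cdot 2 P{\left(1 + 5,0 \right)} = 1 \cdot 2 \left(-2 - \left(1 + 5\right)\right) = 2 \left(-2 - 6\right) = 2 \left(-8\right) = -16$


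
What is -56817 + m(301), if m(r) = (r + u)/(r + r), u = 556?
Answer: -34202977/602 ≈ -56816.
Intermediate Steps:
m(r) = (556 + r)/(2*r) (m(r) = (r + 556)/(r + r) = (556 + r)/((2*r)) = (556 + r)*(1/(2*r)) = (556 + r)/(2*r))
-56817 + m(301) = -56817 + (½)*(556 + 301)/301 = -56817 + (½)*(1/301)*857 = -56817 + 857/602 = -34202977/602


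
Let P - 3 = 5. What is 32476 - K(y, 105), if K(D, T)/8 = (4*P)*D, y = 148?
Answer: -5412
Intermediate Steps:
P = 8 (P = 3 + 5 = 8)
K(D, T) = 256*D (K(D, T) = 8*((4*8)*D) = 8*(32*D) = 256*D)
32476 - K(y, 105) = 32476 - 256*148 = 32476 - 1*37888 = 32476 - 37888 = -5412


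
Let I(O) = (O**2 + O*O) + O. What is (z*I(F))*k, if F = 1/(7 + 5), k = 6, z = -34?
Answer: -119/6 ≈ -19.833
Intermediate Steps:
F = 1/12 ≈ 0.083333
I(O) = O + 2*O**2 (I(O) = (O**2 + O**2) + O = 2*O**2 + O = O + 2*O**2)
(z*I(F))*k = -17*(1 + 2*(1/12))/6*6 = -17*(1 + 1/6)/6*6 = -17*7/(6*6)*6 = -34*7/72*6 = -119/36*6 = -119/6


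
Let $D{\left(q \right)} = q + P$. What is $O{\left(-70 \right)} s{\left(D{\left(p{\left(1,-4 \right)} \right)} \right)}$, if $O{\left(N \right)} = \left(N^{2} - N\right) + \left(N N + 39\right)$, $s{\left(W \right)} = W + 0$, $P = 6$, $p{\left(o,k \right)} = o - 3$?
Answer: $39636$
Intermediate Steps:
$p{\left(o,k \right)} = -3 + o$
$D{\left(q \right)} = 6 + q$ ($D{\left(q \right)} = q + 6 = 6 + q$)
$s{\left(W \right)} = W$
$O{\left(N \right)} = 39 - N + 2 N^{2}$ ($O{\left(N \right)} = \left(N^{2} - N\right) + \left(N^{2} + 39\right) = \left(N^{2} - N\right) + \left(39 + N^{2}\right) = 39 - N + 2 N^{2}$)
$O{\left(-70 \right)} s{\left(D{\left(p{\left(1,-4 \right)} \right)} \right)} = \left(39 - -70 + 2 \left(-70\right)^{2}\right) \left(6 + \left(-3 + 1\right)\right) = \left(39 + 70 + 2 \cdot 4900\right) \left(6 - 2\right) = \left(39 + 70 + 9800\right) 4 = 9909 \cdot 4 = 39636$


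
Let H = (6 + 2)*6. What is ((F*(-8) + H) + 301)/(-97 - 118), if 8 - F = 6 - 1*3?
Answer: -309/215 ≈ -1.4372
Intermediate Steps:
F = 5 (F = 8 - (6 - 1*3) = 8 - (6 - 3) = 8 - 1*3 = 8 - 3 = 5)
H = 48 (H = 8*6 = 48)
((F*(-8) + H) + 301)/(-97 - 118) = ((5*(-8) + 48) + 301)/(-97 - 118) = ((-40 + 48) + 301)/(-215) = (8 + 301)*(-1/215) = 309*(-1/215) = -309/215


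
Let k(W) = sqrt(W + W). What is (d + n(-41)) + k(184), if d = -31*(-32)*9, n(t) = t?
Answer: 8887 + 4*sqrt(23) ≈ 8906.2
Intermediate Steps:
k(W) = sqrt(2)*sqrt(W) (k(W) = sqrt(2*W) = sqrt(2)*sqrt(W))
d = 8928 (d = 992*9 = 8928)
(d + n(-41)) + k(184) = (8928 - 41) + sqrt(2)*sqrt(184) = 8887 + sqrt(2)*(2*sqrt(46)) = 8887 + 4*sqrt(23)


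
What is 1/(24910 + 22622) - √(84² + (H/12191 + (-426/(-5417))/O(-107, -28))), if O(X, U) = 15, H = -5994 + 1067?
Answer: 1/47532 - √769255059180622120445/330193235 ≈ -83.998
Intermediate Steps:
H = -4927
1/(24910 + 22622) - √(84² + (H/12191 + (-426/(-5417))/O(-107, -28))) = 1/(24910 + 22622) - √(84² + (-4927/12191 - 426/(-5417)/15)) = 1/47532 - √(7056 + (-4927*1/12191 - 426*(-1/5417)*(1/15))) = 1/47532 - √(7056 + (-4927/12191 + (426/5417)*(1/15))) = 1/47532 - √(7056 + (-4927/12191 + 142/27085)) = 1/47532 - √(7056 - 131716673/330193235) = 1/47532 - √(2329711749487/330193235) = 1/47532 - √769255059180622120445/330193235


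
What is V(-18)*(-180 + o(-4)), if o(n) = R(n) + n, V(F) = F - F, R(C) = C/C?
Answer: 0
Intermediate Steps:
R(C) = 1
V(F) = 0
o(n) = 1 + n
V(-18)*(-180 + o(-4)) = 0*(-180 + (1 - 4)) = 0*(-180 - 3) = 0*(-183) = 0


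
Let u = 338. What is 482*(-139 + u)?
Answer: 95918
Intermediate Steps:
482*(-139 + u) = 482*(-139 + 338) = 482*199 = 95918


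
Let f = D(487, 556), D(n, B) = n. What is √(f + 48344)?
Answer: √48831 ≈ 220.98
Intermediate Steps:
f = 487
√(f + 48344) = √(487 + 48344) = √48831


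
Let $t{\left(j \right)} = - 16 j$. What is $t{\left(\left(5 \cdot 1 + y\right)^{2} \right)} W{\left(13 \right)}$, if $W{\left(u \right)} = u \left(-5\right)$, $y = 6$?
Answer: $125840$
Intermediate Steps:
$W{\left(u \right)} = - 5 u$
$t{\left(\left(5 \cdot 1 + y\right)^{2} \right)} W{\left(13 \right)} = - 16 \left(5 \cdot 1 + 6\right)^{2} \left(\left(-5\right) 13\right) = - 16 \left(5 + 6\right)^{2} \left(-65\right) = - 16 \cdot 11^{2} \left(-65\right) = \left(-16\right) 121 \left(-65\right) = \left(-1936\right) \left(-65\right) = 125840$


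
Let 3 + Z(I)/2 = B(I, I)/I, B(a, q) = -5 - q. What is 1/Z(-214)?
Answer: -107/851 ≈ -0.12573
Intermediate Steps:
Z(I) = -6 + 2*(-5 - I)/I (Z(I) = -6 + 2*((-5 - I)/I) = -6 + 2*(-5 - I)/I)
1/Z(-214) = 1/(-8 - 10/(-214)) = 1/(-8 - 10*(-1/214)) = 1/(-8 + 5/107) = 1/(-851/107) = -107/851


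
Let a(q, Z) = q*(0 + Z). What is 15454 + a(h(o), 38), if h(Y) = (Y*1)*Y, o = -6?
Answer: 16822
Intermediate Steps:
h(Y) = Y**2 (h(Y) = Y*Y = Y**2)
a(q, Z) = Z*q (a(q, Z) = q*Z = Z*q)
15454 + a(h(o), 38) = 15454 + 38*(-6)**2 = 15454 + 38*36 = 15454 + 1368 = 16822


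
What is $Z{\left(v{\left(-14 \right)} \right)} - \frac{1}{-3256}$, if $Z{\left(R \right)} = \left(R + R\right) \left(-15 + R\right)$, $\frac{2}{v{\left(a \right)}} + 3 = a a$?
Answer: $- \frac{37641183}{121282744} \approx -0.31036$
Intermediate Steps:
$v{\left(a \right)} = \frac{2}{-3 + a^{2}}$ ($v{\left(a \right)} = \frac{2}{-3 + a a} = \frac{2}{-3 + a^{2}}$)
$Z{\left(R \right)} = 2 R \left(-15 + R\right)$
$Z{\left(v{\left(-14 \right)} \right)} - \frac{1}{-3256} = 2 \frac{2}{-3 + \left(-14\right)^{2}} \left(-15 + \frac{2}{-3 + \left(-14\right)^{2}}\right) - \frac{1}{-3256} = 2 \frac{2}{-3 + 196} \left(-15 + \frac{2}{-3 + 196}\right) - - \frac{1}{3256} = 2 \cdot \frac{2}{193} \left(-15 + \frac{2}{193}\right) + \frac{1}{3256} = 2 \cdot \frac{2}{193} \left(- \frac{2893}{193}\right) + \frac{1}{3256} = - \frac{11572}{37249} + \frac{1}{3256} = - \frac{37641183}{121282744}$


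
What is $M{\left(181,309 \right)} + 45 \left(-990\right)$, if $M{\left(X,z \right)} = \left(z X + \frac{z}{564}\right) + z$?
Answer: $\frac{2197447}{188} \approx 11689.0$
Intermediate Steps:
$M{\left(X,z \right)} = \frac{565 z}{564} + X z$ ($M{\left(X,z \right)} = \left(X z + \frac{z}{564}\right) + z = \left(\frac{z}{564} + X z\right) + z = \frac{565 z}{564} + X z$)
$M{\left(181,309 \right)} + 45 \left(-990\right) = \frac{1}{564} \cdot 309 \left(565 + 564 \cdot 181\right) + 45 \left(-990\right) = \frac{1}{564} \cdot 309 \left(565 + 102084\right) - 44550 = \frac{1}{564} \cdot 309 \cdot 102649 - 44550 = \frac{10572847}{188} - 44550 = \frac{2197447}{188}$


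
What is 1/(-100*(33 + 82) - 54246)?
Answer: -1/65746 ≈ -1.5210e-5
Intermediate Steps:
1/(-100*(33 + 82) - 54246) = 1/(-100*115 - 54246) = 1/(-11500 - 54246) = 1/(-65746) = -1/65746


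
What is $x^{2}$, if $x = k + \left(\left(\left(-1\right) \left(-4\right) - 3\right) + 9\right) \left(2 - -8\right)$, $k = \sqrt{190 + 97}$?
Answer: $\left(100 + \sqrt{287}\right)^{2} \approx 13675.0$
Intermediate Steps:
$k = \sqrt{287} \approx 16.941$
$x = 100 + \sqrt{287}$ ($x = \sqrt{287} + \left(\left(\left(-1\right) \left(-4\right) - 3\right) + 9\right) \left(2 - -8\right) = \sqrt{287} + \left(\left(4 - 3\right) + 9\right) \left(2 + 8\right) = \sqrt{287} + \left(1 + 9\right) 10 = \sqrt{287} + 10 \cdot 10 = \sqrt{287} + 100 = 100 + \sqrt{287} \approx 116.94$)
$x^{2} = \left(100 + \sqrt{287}\right)^{2}$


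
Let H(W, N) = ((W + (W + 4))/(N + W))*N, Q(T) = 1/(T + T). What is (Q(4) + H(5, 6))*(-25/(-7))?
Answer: 17075/616 ≈ 27.719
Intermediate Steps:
Q(T) = 1/(2*T)
H(W, N) = N*(4 + 2*W)/(N + W) (H(W, N) = ((W + (4 + W))/(N + W))*N = ((4 + 2*W)/(N + W))*N = N*(4 + 2*W)/(N + W))
(Q(4) + H(5, 6))*(-25/(-7)) = ((½)/4 + 2*6*(2 + 5)/(6 + 5))*(-25/(-7)) = ((½)*(¼) + 2*6*7/11)*(-25*(-⅐)) = (⅛ + 2*6*(1/11)*7)*(25/7) = (⅛ + 84/11)*(25/7) = (683/88)*(25/7) = 17075/616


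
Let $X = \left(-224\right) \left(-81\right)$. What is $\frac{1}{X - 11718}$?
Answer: $\frac{1}{6426} \approx 0.00015562$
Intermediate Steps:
$X = 18144$
$\frac{1}{X - 11718} = \frac{1}{18144 - 11718} = \frac{1}{6426}$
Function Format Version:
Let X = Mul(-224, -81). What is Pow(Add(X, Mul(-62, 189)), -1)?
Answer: Rational(1, 6426) ≈ 0.00015562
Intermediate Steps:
X = 18144
Pow(Add(X, Mul(-62, 189)), -1) = Pow(Add(18144, Mul(-62, 189)), -1) = Pow(Add(18144, -11718), -1) = Pow(6426, -1) = Rational(1, 6426)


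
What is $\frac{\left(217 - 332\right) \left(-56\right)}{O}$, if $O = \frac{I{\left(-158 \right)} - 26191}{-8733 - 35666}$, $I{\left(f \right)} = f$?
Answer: $\frac{285929560}{26349} \approx 10852.0$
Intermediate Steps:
$O = \frac{26349}{44399}$ ($O = \frac{-158 - 26191}{-8733 - 35666} = - \frac{26349}{-44399} = \left(-26349\right) \left(- \frac{1}{44399}\right) = \frac{26349}{44399} \approx 0.59346$)
$\frac{\left(217 - 332\right) \left(-56\right)}{O} = \frac{\left(217 - 332\right) \left(-56\right)}{\frac{26349}{44399}} = \left(217 - 332\right) \left(-56\right) \frac{44399}{26349} = \left(-115\right) \left(-56\right) \frac{44399}{26349} = 6440 \cdot \frac{44399}{26349} = \frac{285929560}{26349}$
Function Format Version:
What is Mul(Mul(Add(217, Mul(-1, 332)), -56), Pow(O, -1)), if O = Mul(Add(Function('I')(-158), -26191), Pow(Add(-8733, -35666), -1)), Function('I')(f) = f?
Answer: Rational(285929560, 26349) ≈ 10852.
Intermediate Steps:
O = Rational(26349, 44399) (O = Mul(Add(-158, -26191), Pow(Add(-8733, -35666), -1)) = Mul(-26349, Pow(-44399, -1)) = Mul(-26349, Rational(-1, 44399)) = Rational(26349, 44399) ≈ 0.59346)
Mul(Mul(Add(217, Mul(-1, 332)), -56), Pow(O, -1)) = Mul(Mul(Add(217, Mul(-1, 332)), -56), Pow(Rational(26349, 44399), -1)) = Mul(Mul(Add(217, -332), -56), Rational(44399, 26349)) = Mul(Mul(-115, -56), Rational(44399, 26349)) = Mul(6440, Rational(44399, 26349)) = Rational(285929560, 26349)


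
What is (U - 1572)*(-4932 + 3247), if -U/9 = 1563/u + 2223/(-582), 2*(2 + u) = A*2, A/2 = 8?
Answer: 2908808760/679 ≈ 4.2840e+6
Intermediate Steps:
A = 16 (A = 2*8 = 16)
u = 14 (u = -2 + (16*2)/2 = -2 + (½)*32 = -2 + 16 = 14)
U = -658908/679 (U = -9*(1563/14 + 2223/(-582)) = -9*(1563*(1/14) + 2223*(-1/582)) = -9*(1563/14 - 741/194) = -9*73212/679 = -658908/679 ≈ -970.41)
(U - 1572)*(-4932 + 3247) = (-658908/679 - 1572)*(-4932 + 3247) = -1726296/679*(-1685) = 2908808760/679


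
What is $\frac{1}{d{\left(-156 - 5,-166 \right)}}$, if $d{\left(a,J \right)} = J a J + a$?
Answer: $- \frac{1}{4436677} \approx -2.2539 \cdot 10^{-7}$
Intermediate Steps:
$d{\left(a,J \right)} = a + a J^{2}$ ($d{\left(a,J \right)} = a J^{2} + a = a + a J^{2}$)
$\frac{1}{d{\left(-156 - 5,-166 \right)}} = \frac{1}{\left(-156 - 5\right) \left(1 + \left(-166\right)^{2}\right)} = \frac{1}{\left(-156 - 5\right) \left(1 + 27556\right)} = \frac{1}{\left(-161\right) 27557} = \frac{1}{-4436677} = - \frac{1}{4436677}$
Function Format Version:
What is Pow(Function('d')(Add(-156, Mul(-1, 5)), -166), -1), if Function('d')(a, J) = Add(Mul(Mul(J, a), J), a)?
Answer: Rational(-1, 4436677) ≈ -2.2539e-7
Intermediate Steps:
Function('d')(a, J) = Add(a, Mul(a, Pow(J, 2))) (Function('d')(a, J) = Add(Mul(a, Pow(J, 2)), a) = Add(a, Mul(a, Pow(J, 2))))
Pow(Function('d')(Add(-156, Mul(-1, 5)), -166), -1) = Pow(Mul(Add(-156, Mul(-1, 5)), Add(1, Pow(-166, 2))), -1) = Pow(Mul(Add(-156, -5), Add(1, 27556)), -1) = Pow(Mul(-161, 27557), -1) = Pow(-4436677, -1) = Rational(-1, 4436677)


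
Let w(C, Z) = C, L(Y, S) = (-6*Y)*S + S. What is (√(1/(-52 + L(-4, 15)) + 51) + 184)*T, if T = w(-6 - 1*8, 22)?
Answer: -2576 - 14*√5321102/323 ≈ -2676.0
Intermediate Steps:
L(Y, S) = S - 6*S*Y (L(Y, S) = -6*S*Y + S = S - 6*S*Y)
T = -14 (T = -6 - 1*8 = -6 - 8 = -14)
(√(1/(-52 + L(-4, 15)) + 51) + 184)*T = (√(1/(-52 + 15*(1 - 6*(-4))) + 51) + 184)*(-14) = (√(1/(-52 + 15*(1 + 24)) + 51) + 184)*(-14) = (√(1/(-52 + 15*25) + 51) + 184)*(-14) = (√(1/(-52 + 375) + 51) + 184)*(-14) = (√(1/323 + 51) + 184)*(-14) = (√(16474/323) + 184)*(-14) = (√5321102/323 + 184)*(-14) = (184 + √5321102/323)*(-14) = -2576 - 14*√5321102/323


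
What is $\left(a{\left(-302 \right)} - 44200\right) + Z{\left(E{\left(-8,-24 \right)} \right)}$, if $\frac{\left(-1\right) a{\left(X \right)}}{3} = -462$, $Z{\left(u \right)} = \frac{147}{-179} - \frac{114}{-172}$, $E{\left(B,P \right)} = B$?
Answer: $- \frac{659081155}{15394} \approx -42814.0$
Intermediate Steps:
$Z{\left(u \right)} = - \frac{2439}{15394}$ ($Z{\left(u \right)} = 147 \left(- \frac{1}{179}\right) - - \frac{57}{86} = - \frac{147}{179} + \frac{57}{86} = - \frac{2439}{15394}$)
$a{\left(X \right)} = 1386$ ($a{\left(X \right)} = \left(-3\right) \left(-462\right) = 1386$)
$\left(a{\left(-302 \right)} - 44200\right) + Z{\left(E{\left(-8,-24 \right)} \right)} = \left(1386 - 44200\right) - \frac{2439}{15394} = -42814 - \frac{2439}{15394} = - \frac{659081155}{15394}$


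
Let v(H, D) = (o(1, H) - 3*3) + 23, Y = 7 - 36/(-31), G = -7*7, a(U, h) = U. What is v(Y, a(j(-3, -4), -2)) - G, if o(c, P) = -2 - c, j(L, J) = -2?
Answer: 60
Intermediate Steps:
G = -49
Y = 253/31 (Y = 7 - 36*(-1)/31 = 7 - 1*(-36/31) = 7 + 36/31 = 253/31 ≈ 8.1613)
v(H, D) = 11 (v(H, D) = ((-2 - 1*1) - 3*3) + 23 = ((-2 - 1) - 9) + 23 = (-3 - 9) + 23 = -12 + 23 = 11)
v(Y, a(j(-3, -4), -2)) - G = 11 - 1*(-49) = 11 + 49 = 60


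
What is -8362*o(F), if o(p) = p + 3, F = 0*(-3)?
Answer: -25086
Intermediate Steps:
F = 0
o(p) = 3 + p
-8362*o(F) = -8362*(3 + 0) = -8362*3 = -25086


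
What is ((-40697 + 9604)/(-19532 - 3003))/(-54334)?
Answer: -31093/1224416690 ≈ -2.5394e-5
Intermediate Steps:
((-40697 + 9604)/(-19532 - 3003))/(-54334) = -31093/(-22535)*(-1/54334) = -31093*(-1/22535)*(-1/54334) = (31093/22535)*(-1/54334) = -31093/1224416690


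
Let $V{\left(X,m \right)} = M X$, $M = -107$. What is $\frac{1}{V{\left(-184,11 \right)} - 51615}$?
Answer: $- \frac{1}{31927} \approx -3.1321 \cdot 10^{-5}$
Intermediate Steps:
$V{\left(X,m \right)} = - 107 X$
$\frac{1}{V{\left(-184,11 \right)} - 51615} = \frac{1}{\left(-107\right) \left(-184\right) - 51615} = \frac{1}{19688 - 51615} = \frac{1}{-31927} = - \frac{1}{31927}$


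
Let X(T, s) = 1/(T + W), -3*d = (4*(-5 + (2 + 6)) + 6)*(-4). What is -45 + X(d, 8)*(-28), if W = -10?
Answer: -47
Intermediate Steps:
d = 24 (d = -(4*(-5 + (2 + 6)) + 6)*(-4)/3 = -(4*(-5 + 8) + 6)*(-4)/3 = -(4*3 + 6)*(-4)/3 = -(12 + 6)*(-4)/3 = -6*(-4) = -1/3*(-72) = 24)
X(T, s) = 1/(-10 + T) (X(T, s) = 1/(T - 10) = 1/(-10 + T))
-45 + X(d, 8)*(-28) = -45 - 28/(-10 + 24) = -45 - 28/14 = -45 + (1/14)*(-28) = -45 - 2 = -47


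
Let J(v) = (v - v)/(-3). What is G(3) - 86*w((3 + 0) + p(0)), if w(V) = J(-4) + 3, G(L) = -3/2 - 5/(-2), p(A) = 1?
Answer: -257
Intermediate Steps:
J(v) = 0 (J(v) = 0*(-⅓) = 0)
G(L) = 1 (G(L) = -3*½ - 5*(-½) = -3/2 + 5/2 = 1)
w(V) = 3 (w(V) = 0 + 3 = 3)
G(3) - 86*w((3 + 0) + p(0)) = 1 - 86*3 = 1 - 258 = -257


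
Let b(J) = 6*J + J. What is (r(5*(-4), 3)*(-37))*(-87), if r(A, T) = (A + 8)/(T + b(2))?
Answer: -38628/17 ≈ -2272.2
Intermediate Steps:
b(J) = 7*J
r(A, T) = (8 + A)/(14 + T) (r(A, T) = (A + 8)/(T + 7*2) = (8 + A)/(T + 14) = (8 + A)/(14 + T))
(r(5*(-4), 3)*(-37))*(-87) = (((8 + 5*(-4))/(14 + 3))*(-37))*(-87) = (((8 - 20)/17)*(-37))*(-87) = (((1/17)*(-12))*(-37))*(-87) = -12/17*(-37)*(-87) = (444/17)*(-87) = -38628/17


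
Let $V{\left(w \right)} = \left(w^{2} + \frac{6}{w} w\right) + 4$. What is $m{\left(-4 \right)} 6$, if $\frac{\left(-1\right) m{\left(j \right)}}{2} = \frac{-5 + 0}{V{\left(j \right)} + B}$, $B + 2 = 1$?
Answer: $\frac{12}{5} \approx 2.4$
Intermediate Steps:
$V{\left(w \right)} = 10 + w^{2}$ ($V{\left(w \right)} = \left(w^{2} + 6\right) + 4 = \left(6 + w^{2}\right) + 4 = 10 + w^{2}$)
$B = -1$ ($B = -2 + 1 = -1$)
$m{\left(j \right)} = \frac{10}{9 + j^{2}}$ ($m{\left(j \right)} = - 2 \frac{-5 + 0}{\left(10 + j^{2}\right) - 1} = - 2 \left(- \frac{5}{9 + j^{2}}\right) = \frac{10}{9 + j^{2}}$)
$m{\left(-4 \right)} 6 = \frac{10}{9 + \left(-4\right)^{2}} \cdot 6 = \frac{10}{9 + 16} \cdot 6 = \frac{10}{25} \cdot 6 = 10 \cdot \frac{1}{25} \cdot 6 = \frac{2}{5} \cdot 6 = \frac{12}{5}$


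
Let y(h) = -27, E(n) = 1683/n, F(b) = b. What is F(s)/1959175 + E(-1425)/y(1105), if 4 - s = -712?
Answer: 2955413/67003785 ≈ 0.044108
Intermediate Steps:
s = 716 (s = 4 - 1*(-712) = 4 + 712 = 716)
F(s)/1959175 + E(-1425)/y(1105) = 716/1959175 + (1683/(-1425))/(-27) = 716*(1/1959175) + (1683*(-1/1425))*(-1/27) = 716/1959175 - 561/475*(-1/27) = 716/1959175 + 187/4275 = 2955413/67003785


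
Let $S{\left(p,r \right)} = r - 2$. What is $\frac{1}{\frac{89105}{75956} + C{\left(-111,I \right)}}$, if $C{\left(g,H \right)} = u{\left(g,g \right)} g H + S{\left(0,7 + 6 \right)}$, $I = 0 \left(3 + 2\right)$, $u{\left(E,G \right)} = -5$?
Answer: $\frac{75956}{924621} \approx 0.082148$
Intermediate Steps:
$I = 0$ ($I = 0 \cdot 5 = 0$)
$S{\left(p,r \right)} = -2 + r$
$C{\left(g,H \right)} = 11 - 5 H g$ ($C{\left(g,H \right)} = - 5 g H + \left(-2 + \left(7 + 6\right)\right) = - 5 H g + \left(-2 + 13\right) = - 5 H g + 11 = 11 - 5 H g$)
$\frac{1}{\frac{89105}{75956} + C{\left(-111,I \right)}} = \frac{1}{\frac{89105}{75956} + \left(11 - 0 \left(-111\right)\right)} = \frac{1}{89105 \cdot \frac{1}{75956} + \left(11 + 0\right)} = \frac{1}{\frac{89105}{75956} + 11} = \frac{1}{\frac{924621}{75956}} = \frac{75956}{924621}$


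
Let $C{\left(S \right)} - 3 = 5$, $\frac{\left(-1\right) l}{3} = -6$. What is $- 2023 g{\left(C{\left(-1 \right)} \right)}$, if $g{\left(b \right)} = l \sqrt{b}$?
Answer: $- 72828 \sqrt{2} \approx -1.0299 \cdot 10^{5}$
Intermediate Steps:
$l = 18$ ($l = \left(-3\right) \left(-6\right) = 18$)
$C{\left(S \right)} = 8$ ($C{\left(S \right)} = 3 + 5 = 8$)
$g{\left(b \right)} = 18 \sqrt{b}$
$- 2023 g{\left(C{\left(-1 \right)} \right)} = - 2023 \cdot 18 \sqrt{8} = - 2023 \cdot 18 \cdot 2 \sqrt{2} = - 2023 \cdot 36 \sqrt{2} = - 72828 \sqrt{2}$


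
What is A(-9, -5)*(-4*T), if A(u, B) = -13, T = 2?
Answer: 104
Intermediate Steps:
A(-9, -5)*(-4*T) = -(-52)*2 = -13*(-8) = 104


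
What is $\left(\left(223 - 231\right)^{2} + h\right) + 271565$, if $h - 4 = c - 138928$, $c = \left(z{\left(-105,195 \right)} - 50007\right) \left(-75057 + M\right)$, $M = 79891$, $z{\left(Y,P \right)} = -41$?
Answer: $-241799327$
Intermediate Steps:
$c = -241932032$ ($c = \left(-41 - 50007\right) \left(-75057 + 79891\right) = \left(-50048\right) 4834 = -241932032$)
$h = -242070956$ ($h = 4 - 242070960 = -242070956$)
$\left(\left(223 - 231\right)^{2} + h\right) + 271565 = \left(\left(223 - 231\right)^{2} - 242070956\right) + 271565 = \left(\left(-8\right)^{2} - 242070956\right) + 271565 = \left(64 - 242070956\right) + 271565 = -242070892 + 271565 = -241799327$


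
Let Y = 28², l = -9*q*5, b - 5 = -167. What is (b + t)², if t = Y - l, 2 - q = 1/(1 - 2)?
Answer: 573049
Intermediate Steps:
q = 3 (q = 2 - 1/(1 - 2) = 2 - 1/(-1) = 2 - 1*(-1) = 2 + 1 = 3)
b = -162 (b = 5 - 167 = -162)
l = -135 (l = -9*3*5 = -27*5 = -135)
Y = 784
t = 919 (t = 784 - 1*(-135) = 784 + 135 = 919)
(b + t)² = (-162 + 919)² = 757² = 573049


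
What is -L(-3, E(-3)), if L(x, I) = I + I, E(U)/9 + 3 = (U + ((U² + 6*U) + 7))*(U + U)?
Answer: -486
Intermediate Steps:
E(U) = -27 + 18*U*(7 + U² + 7*U) (E(U) = -27 + 9*((U + ((U² + 6*U) + 7))*(U + U)) = -27 + 9*((U + (7 + U² + 6*U))*(2*U)) = -27 + 9*((7 + U² + 7*U)*(2*U)) = -27 + 9*(2*U*(7 + U² + 7*U)) = -27 + 18*U*(7 + U² + 7*U))
L(x, I) = 2*I
-L(-3, E(-3)) = -2*(-27 + 18*(-3)³ + 126*(-3) + 126*(-3)²) = -2*(-27 + 18*(-27) - 378 + 126*9) = -2*(-27 - 486 - 378 + 1134) = -2*243 = -1*486 = -486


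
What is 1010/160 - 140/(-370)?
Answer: 3961/592 ≈ 6.6909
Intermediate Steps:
1010/160 - 140/(-370) = 1010*(1/160) - 140*(-1/370) = 101/16 + 14/37 = 3961/592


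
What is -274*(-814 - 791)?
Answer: 439770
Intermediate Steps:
-274*(-814 - 791) = -274*(-1605) = 439770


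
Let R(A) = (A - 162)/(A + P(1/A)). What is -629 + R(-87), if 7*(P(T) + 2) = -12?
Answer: -397672/635 ≈ -626.25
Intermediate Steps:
P(T) = -26/7 (P(T) = -2 + (1/7)*(-12) = -2 - 12/7 = -26/7)
R(A) = (-162 + A)/(-26/7 + A) (R(A) = (A - 162)/(A - 26/7) = (-162 + A)/(-26/7 + A))
-629 + R(-87) = -629 + 7*(-162 - 87)/(-26 + 7*(-87)) = -629 + 7*(-249)/(-26 - 609) = -629 + 7*(-249)/(-635) = -629 + 7*(-1/635)*(-249) = -629 + 1743/635 = -397672/635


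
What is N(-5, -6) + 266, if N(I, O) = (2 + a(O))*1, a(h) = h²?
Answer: 304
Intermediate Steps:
N(I, O) = 2 + O² (N(I, O) = (2 + O²)*1 = 2 + O²)
N(-5, -6) + 266 = (2 + (-6)²) + 266 = (2 + 36) + 266 = 38 + 266 = 304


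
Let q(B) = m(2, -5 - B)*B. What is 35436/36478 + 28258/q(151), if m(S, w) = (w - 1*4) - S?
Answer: -40989973/223081209 ≈ -0.18374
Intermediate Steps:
m(S, w) = -4 + w - S (m(S, w) = (w - 4) - S = (-4 + w) - S = -4 + w - S)
q(B) = B*(-11 - B) (q(B) = (-4 + (-5 - B) - 1*2)*B = (-4 + (-5 - B) - 2)*B = (-11 - B)*B = B*(-11 - B))
35436/36478 + 28258/q(151) = 35436/36478 + 28258/((-1*151*(11 + 151))) = 35436*(1/36478) + 28258/((-1*151*162)) = 17718/18239 + 28258/(-24462) = 17718/18239 + 28258*(-1/24462) = 17718/18239 - 14129/12231 = -40989973/223081209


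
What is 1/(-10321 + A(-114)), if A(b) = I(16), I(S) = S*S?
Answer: -1/10065 ≈ -9.9354e-5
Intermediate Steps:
I(S) = S²
A(b) = 256 (A(b) = 16² = 256)
1/(-10321 + A(-114)) = 1/(-10321 + 256) = 1/(-10065) = -1/10065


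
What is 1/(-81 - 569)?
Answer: -1/650 ≈ -0.0015385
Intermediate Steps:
1/(-81 - 569) = 1/(-650) = -1/650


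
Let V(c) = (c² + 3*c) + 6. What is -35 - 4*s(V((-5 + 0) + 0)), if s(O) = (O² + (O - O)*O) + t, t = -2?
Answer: -1051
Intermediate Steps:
V(c) = 6 + c² + 3*c
s(O) = -2 + O² (s(O) = (O² + (O - O)*O) - 2 = (O² + 0*O) - 2 = (O² + 0) - 2 = O² - 2 = -2 + O²)
-35 - 4*s(V((-5 + 0) + 0)) = -35 - 4*(-2 + (6 + ((-5 + 0) + 0)² + 3*((-5 + 0) + 0))²) = -35 - 4*(-2 + (6 + (-5 + 0)² + 3*(-5 + 0))²) = -35 - 4*(-2 + (6 + (-5)² + 3*(-5))²) = -35 - 4*(-2 + (6 + 25 - 15)²) = -35 - 4*(-2 + 16²) = -35 - 4*(-2 + 256) = -35 - 4*254 = -35 - 1016 = -1051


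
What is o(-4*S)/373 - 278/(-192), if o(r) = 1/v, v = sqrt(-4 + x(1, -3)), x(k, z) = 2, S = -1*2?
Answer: 139/96 - I*sqrt(2)/746 ≈ 1.4479 - 0.0018957*I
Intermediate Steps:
S = -2
v = I*sqrt(2) (v = sqrt(-4 + 2) = sqrt(-2) = I*sqrt(2) ≈ 1.4142*I)
o(r) = -I*sqrt(2)/2 (o(r) = 1/(I*sqrt(2)) = -I*sqrt(2)/2)
o(-4*S)/373 - 278/(-192) = -I*sqrt(2)/2/373 - 278/(-192) = -I*sqrt(2)/2*(1/373) - 278*(-1/192) = -I*sqrt(2)/746 + 139/96 = 139/96 - I*sqrt(2)/746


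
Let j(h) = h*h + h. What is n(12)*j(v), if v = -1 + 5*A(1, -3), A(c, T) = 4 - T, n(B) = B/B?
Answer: 1190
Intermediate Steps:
n(B) = 1
v = 34 (v = -1 + 5*(4 - 1*(-3)) = -1 + 5*(4 + 3) = -1 + 5*7 = -1 + 35 = 34)
j(h) = h + h² (j(h) = h² + h = h + h²)
n(12)*j(v) = 1*(34*(1 + 34)) = 1*(34*35) = 1*1190 = 1190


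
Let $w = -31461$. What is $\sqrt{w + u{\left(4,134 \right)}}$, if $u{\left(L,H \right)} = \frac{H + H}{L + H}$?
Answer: $\frac{5 i \sqrt{5991063}}{69} \approx 177.37 i$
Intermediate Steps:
$u{\left(L,H \right)} = \frac{2 H}{H + L}$
$\sqrt{w + u{\left(4,134 \right)}} = \sqrt{-31461 + 2 \cdot 134 \frac{1}{134 + 4}} = \sqrt{-31461 + 2 \cdot 134 \cdot \frac{1}{138}} = \sqrt{-31461 + \frac{134}{69}} = \sqrt{- \frac{2170675}{69}} = \frac{5 i \sqrt{5991063}}{69}$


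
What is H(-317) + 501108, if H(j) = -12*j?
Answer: 504912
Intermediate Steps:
H(-317) + 501108 = -12*(-317) + 501108 = 3804 + 501108 = 504912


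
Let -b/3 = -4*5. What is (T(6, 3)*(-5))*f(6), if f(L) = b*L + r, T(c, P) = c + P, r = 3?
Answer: -16335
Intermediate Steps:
T(c, P) = P + c
b = 60 (b = -(-12)*5 = -3*(-20) = 60)
f(L) = 3 + 60*L (f(L) = 60*L + 3 = 3 + 60*L)
(T(6, 3)*(-5))*f(6) = ((3 + 6)*(-5))*(3 + 60*6) = (9*(-5))*(3 + 360) = -45*363 = -16335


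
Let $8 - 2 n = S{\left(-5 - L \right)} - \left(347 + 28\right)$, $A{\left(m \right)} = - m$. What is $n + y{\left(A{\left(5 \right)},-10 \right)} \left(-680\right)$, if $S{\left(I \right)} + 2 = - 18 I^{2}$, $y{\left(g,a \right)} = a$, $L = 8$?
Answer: $\frac{17027}{2} \approx 8513.5$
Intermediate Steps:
$S{\left(I \right)} = -2 - 18 I^{2}$
$n = \frac{3427}{2}$ ($n = 4 - \frac{\left(-2 - 18 \left(-5 - 8\right)^{2}\right) - \left(347 + 28\right)}{2} = 4 - \frac{\left(-2 - 18 \left(-5 - 8\right)^{2}\right) - 375}{2} = 4 - \frac{\left(-2 - 18 \left(-13\right)^{2}\right) - 375}{2} = 4 - \frac{\left(-2 - 3042\right) - 375}{2} = 4 - \frac{-3044 - 375}{2} = 4 - - \frac{3419}{2} = 4 + \frac{3419}{2} = \frac{3427}{2} \approx 1713.5$)
$n + y{\left(A{\left(5 \right)},-10 \right)} \left(-680\right) = \frac{3427}{2} - -6800 = \frac{3427}{2} + 6800 = \frac{17027}{2}$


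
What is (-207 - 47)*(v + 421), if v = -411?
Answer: -2540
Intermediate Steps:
(-207 - 47)*(v + 421) = (-207 - 47)*(-411 + 421) = -254*10 = -2540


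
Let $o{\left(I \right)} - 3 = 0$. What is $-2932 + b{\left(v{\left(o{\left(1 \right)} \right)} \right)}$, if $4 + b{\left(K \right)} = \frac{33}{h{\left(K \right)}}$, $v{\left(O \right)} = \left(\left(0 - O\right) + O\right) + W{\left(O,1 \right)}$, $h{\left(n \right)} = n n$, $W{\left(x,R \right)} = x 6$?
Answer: $- \frac{317077}{108} \approx -2935.9$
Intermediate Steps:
$W{\left(x,R \right)} = 6 x$
$o{\left(I \right)} = 3$ ($o{\left(I \right)} = 3 + 0 = 3$)
$h{\left(n \right)} = n^{2}$
$v{\left(O \right)} = 6 O$ ($v{\left(O \right)} = \left(\left(0 - O\right) + O\right) + 6 O = \left(- O + O\right) + 6 O = 0 + 6 O = 6 O$)
$b{\left(K \right)} = -4 + \frac{33}{K^{2}}$
$-2932 + b{\left(v{\left(o{\left(1 \right)} \right)} \right)} = -2932 - \left(4 - \frac{33}{324}\right) = -2932 + \left(-4 + 33 \cdot \frac{1}{324}\right) = -2932 + \left(-4 + \frac{11}{108}\right) = -2932 - \frac{421}{108} = - \frac{317077}{108}$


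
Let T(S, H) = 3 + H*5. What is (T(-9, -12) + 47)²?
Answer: 100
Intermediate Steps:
T(S, H) = 3 + 5*H
(T(-9, -12) + 47)² = ((3 + 5*(-12)) + 47)² = ((3 - 60) + 47)² = (-57 + 47)² = (-10)² = 100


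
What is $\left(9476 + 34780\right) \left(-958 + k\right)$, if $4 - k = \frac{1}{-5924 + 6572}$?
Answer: $- \frac{1139947892}{27} \approx -4.222 \cdot 10^{7}$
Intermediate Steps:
$k = \frac{2591}{648}$ ($k = 4 - \frac{1}{-5924 + 6572} = 4 - \frac{1}{648} = \frac{2591}{648} \approx 3.9985$)
$\left(9476 + 34780\right) \left(-958 + k\right) = \left(9476 + 34780\right) \left(-958 + \frac{2591}{648}\right) = 44256 \left(- \frac{618193}{648}\right) = - \frac{1139947892}{27}$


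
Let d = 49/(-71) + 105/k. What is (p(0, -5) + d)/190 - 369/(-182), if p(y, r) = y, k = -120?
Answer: 19830341/9820720 ≈ 2.0192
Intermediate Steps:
d = -889/568 (d = 49/(-71) + 105/(-120) = 49*(-1/71) + 105*(-1/120) = -49/71 - 7/8 = -889/568 ≈ -1.5651)
(p(0, -5) + d)/190 - 369/(-182) = (0 - 889/568)/190 - 369/(-182) = -889/568*1/190 - 369*(-1/182) = -889/107920 + 369/182 = 19830341/9820720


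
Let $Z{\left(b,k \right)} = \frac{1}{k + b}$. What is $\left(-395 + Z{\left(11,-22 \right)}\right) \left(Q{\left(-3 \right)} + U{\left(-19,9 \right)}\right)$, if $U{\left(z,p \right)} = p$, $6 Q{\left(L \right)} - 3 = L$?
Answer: $- \frac{39114}{11} \approx -3555.8$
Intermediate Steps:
$Q{\left(L \right)} = \frac{1}{2} + \frac{L}{6}$
$Z{\left(b,k \right)} = \frac{1}{b + k}$
$\left(-395 + Z{\left(11,-22 \right)}\right) \left(Q{\left(-3 \right)} + U{\left(-19,9 \right)}\right) = \left(-395 + \frac{1}{11 - 22}\right) \left(\left(\frac{1}{2} + \frac{1}{6} \left(-3\right)\right) + 9\right) = \left(-395 + \frac{1}{-11}\right) \left(\left(\frac{1}{2} - \frac{1}{2}\right) + 9\right) = \left(-395 - \frac{1}{11}\right) \left(0 + 9\right) = \left(- \frac{4346}{11}\right) 9 = - \frac{39114}{11}$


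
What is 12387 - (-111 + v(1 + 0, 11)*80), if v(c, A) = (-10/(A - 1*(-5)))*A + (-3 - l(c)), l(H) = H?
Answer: 13368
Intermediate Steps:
v(c, A) = -3 - c - 10*A/(5 + A) (v(c, A) = (-10/(A - 1*(-5)))*A + (-3 - c) = (-10/(A + 5))*A + (-3 - c) = (-10/(5 + A))*A + (-3 - c) = -10*A/(5 + A) + (-3 - c) = -3 - c - 10*A/(5 + A))
12387 - (-111 + v(1 + 0, 11)*80) = 12387 - (-111 + ((-15 - 13*11 - 5*(1 + 0) - 1*11*(1 + 0))/(5 + 11))*80) = 12387 - (-111 + ((-15 - 143 - 5*1 - 1*11*1)/16)*80) = 12387 - (-111 + ((-15 - 143 - 5 - 11)/16)*80) = 12387 - (-111 + ((1/16)*(-174))*80) = 12387 - (-111 - 87/8*80) = 12387 - (-111 - 870) = 12387 - 1*(-981) = 12387 + 981 = 13368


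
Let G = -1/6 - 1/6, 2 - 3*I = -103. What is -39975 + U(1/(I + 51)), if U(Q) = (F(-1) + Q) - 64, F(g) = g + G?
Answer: -10330403/258 ≈ -40040.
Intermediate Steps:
I = 35 (I = 2/3 - 1/3*(-103) = 2/3 + 103/3 = 35)
G = -1/3 (G = -1*1/6 - 1*1/6 = -1/6 - 1/6 = -1/3 ≈ -0.33333)
F(g) = -1/3 + g (F(g) = g - 1/3 = -1/3 + g)
U(Q) = -196/3 + Q (U(Q) = ((-1/3 - 1) + Q) - 64 = (-4/3 + Q) - 64 = -196/3 + Q)
-39975 + U(1/(I + 51)) = -39975 + (-196/3 + 1/(35 + 51)) = -39975 + (-196/3 + 1/86) = -39975 - 16853/258 = -10330403/258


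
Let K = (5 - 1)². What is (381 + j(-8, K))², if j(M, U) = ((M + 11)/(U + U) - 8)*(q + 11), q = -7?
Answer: 7812025/64 ≈ 1.2206e+5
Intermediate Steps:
K = 16 (K = 4² = 16)
j(M, U) = -32 + 2*(11 + M)/U (j(M, U) = ((M + 11)/(U + U) - 8)*(-7 + 11) = ((11 + M)/((2*U)) - 8)*4 = ((11 + M)*(1/(2*U)) - 8)*4 = ((11 + M)/(2*U) - 8)*4 = (-8 + (11 + M)/(2*U))*4 = -32 + 2*(11 + M)/U)
(381 + j(-8, K))² = (381 + 2*(11 - 8 - 16*16)/16)² = (381 + 2*(1/16)*(11 - 8 - 256))² = (381 + 2*(1/16)*(-253))² = (381 - 253/8)² = (2795/8)² = 7812025/64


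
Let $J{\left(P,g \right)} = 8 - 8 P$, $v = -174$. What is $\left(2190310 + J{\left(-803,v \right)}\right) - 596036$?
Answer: $1600706$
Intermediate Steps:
$\left(2190310 + J{\left(-803,v \right)}\right) - 596036 = \left(2190310 + \left(8 - -6424\right)\right) - 596036 = \left(2190310 + \left(8 + 6424\right)\right) - 596036 = \left(2190310 + 6432\right) - 596036 = 2196742 - 596036 = 1600706$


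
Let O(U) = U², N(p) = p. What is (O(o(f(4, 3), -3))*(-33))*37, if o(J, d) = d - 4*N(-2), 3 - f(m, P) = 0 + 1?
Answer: -30525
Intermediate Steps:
f(m, P) = 2 (f(m, P) = 3 - (0 + 1) = 3 - 1*1 = 3 - 1 = 2)
o(J, d) = 8 + d (o(J, d) = d - 4*(-2) = d + 8 = 8 + d)
(O(o(f(4, 3), -3))*(-33))*37 = ((8 - 3)²*(-33))*37 = (5²*(-33))*37 = (25*(-33))*37 = -825*37 = -30525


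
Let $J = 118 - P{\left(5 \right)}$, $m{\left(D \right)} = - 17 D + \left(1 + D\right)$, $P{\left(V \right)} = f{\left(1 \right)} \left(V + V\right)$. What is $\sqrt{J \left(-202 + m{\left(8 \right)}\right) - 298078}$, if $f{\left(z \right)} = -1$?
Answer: $i \sqrt{340190} \approx 583.26 i$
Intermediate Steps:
$P{\left(V \right)} = - 2 V$ ($P{\left(V \right)} = - (V + V) = - 2 V$)
$m{\left(D \right)} = 1 - 16 D$
$J = 128$ ($J = 118 - \left(-2\right) 5 = 118 - -10 = 118 + 10 = 128$)
$\sqrt{J \left(-202 + m{\left(8 \right)}\right) - 298078} = \sqrt{128 \left(-202 + \left(1 - 128\right)\right) - 298078} = \sqrt{128 \left(-202 - 127\right) - 298078} = \sqrt{128 \left(-329\right) - 298078} = \sqrt{-42112 - 298078} = \sqrt{-340190} = i \sqrt{340190}$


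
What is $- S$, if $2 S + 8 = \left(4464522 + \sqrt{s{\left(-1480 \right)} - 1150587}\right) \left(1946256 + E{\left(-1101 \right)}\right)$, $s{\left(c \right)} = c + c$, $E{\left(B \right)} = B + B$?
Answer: $-4339635926090 - 972027 i \sqrt{1153547} \approx -4.3396 \cdot 10^{12} - 1.044 \cdot 10^{9} i$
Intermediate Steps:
$E{\left(B \right)} = 2 B$
$s{\left(c \right)} = 2 c$
$S = 4339635926090 + 972027 i \sqrt{1153547}$ ($S = -4 + \frac{\left(4464522 + \sqrt{2 \left(-1480\right) - 1150587}\right) \left(1946256 + 2 \left(-1101\right)\right)}{2} = -4 + \frac{\left(4464522 + \sqrt{-2960 - 1150587}\right) \left(1946256 - 2202\right)}{2} = -4 + \frac{\left(4464522 + \sqrt{-1153547}\right) 1944054}{2} = -4 + \frac{\left(4464522 + i \sqrt{1153547}\right) 1944054}{2} = -4 + \frac{8679271852188 + 1944054 i \sqrt{1153547}}{2} = -4 + \left(4339635926094 + 972027 i \sqrt{1153547}\right) = 4339635926090 + 972027 i \sqrt{1153547} \approx 4.3396 \cdot 10^{12} + 1.044 \cdot 10^{9} i$)
$- S = - (4339635926090 + 972027 i \sqrt{1153547}) = -4339635926090 - 972027 i \sqrt{1153547}$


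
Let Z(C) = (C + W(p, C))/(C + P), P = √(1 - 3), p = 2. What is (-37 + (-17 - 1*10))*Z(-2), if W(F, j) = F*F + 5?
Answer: 448/3 + 224*I*√2/3 ≈ 149.33 + 105.59*I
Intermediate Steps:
W(F, j) = 5 + F² (W(F, j) = F² + 5 = 5 + F²)
P = I*√2 (P = √(-2) = I*√2 ≈ 1.4142*I)
Z(C) = (9 + C)/(C + I*√2) (Z(C) = (C + (5 + 2²))/(C + I*√2) = (C + (5 + 4))/(C + I*√2) = (C + 9)/(C + I*√2) = (9 + C)/(C + I*√2))
(-37 + (-17 - 1*10))*Z(-2) = (-37 + (-17 - 1*10))*((9 - 2)/(-2 + I*√2)) = (-37 + (-17 - 10))*(7/(-2 + I*√2)) = (-37 - 27)*(7/(-2 + I*√2)) = -448/(-2 + I*√2)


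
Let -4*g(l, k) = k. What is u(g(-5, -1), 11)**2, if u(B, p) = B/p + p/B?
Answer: 3751969/1936 ≈ 1938.0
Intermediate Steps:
g(l, k) = -k/4
u(g(-5, -1), 11)**2 = (-1/4*(-1)/11 + 11/((-1/4*(-1))))**2 = ((1/4)*(1/11) + 11/(1/4))**2 = (1/44 + 11*4)**2 = (1/44 + 44)**2 = (1937/44)**2 = 3751969/1936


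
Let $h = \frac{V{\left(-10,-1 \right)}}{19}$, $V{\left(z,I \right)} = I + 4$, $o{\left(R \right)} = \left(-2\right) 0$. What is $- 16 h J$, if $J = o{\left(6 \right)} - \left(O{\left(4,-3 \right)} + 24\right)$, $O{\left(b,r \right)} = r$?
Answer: $\frac{1008}{19} \approx 53.053$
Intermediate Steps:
$o{\left(R \right)} = 0$
$V{\left(z,I \right)} = 4 + I$
$J = -21$ ($J = 0 - \left(-3 + 24\right) = 0 - 21 = -21$)
$h = \frac{3}{19}$ ($h = \frac{4 - 1}{19} = 3 \cdot \frac{1}{19} = \frac{3}{19} \approx 0.15789$)
$- 16 h J = \left(-16\right) \frac{3}{19} \left(-21\right) = \left(- \frac{48}{19}\right) \left(-21\right) = \frac{1008}{19}$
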